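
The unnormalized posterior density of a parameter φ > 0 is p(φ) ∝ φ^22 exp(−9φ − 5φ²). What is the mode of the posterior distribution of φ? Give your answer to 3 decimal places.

φ̂_MAP = 1.100

ℓ'(φ) = 22/φ − 9 − 10φ. Setting this to zero and multiplying by φ: 10φ² + 9φ − 22 = 0.
φ = (−9 + √(9² + 4·10·22)) / (2·10) = (−9 + √961) / 20 = (−9 + 31)/20 = 11/10.
ℓ''(φ) = −22/φ² − 10 < 0, confirming a maximum.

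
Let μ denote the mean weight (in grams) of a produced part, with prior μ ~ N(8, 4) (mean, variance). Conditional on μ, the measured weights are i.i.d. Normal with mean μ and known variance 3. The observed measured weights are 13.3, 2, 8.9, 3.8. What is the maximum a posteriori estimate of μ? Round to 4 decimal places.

n = 4; x̄ = (13.3 + 2 + 8.9 + 3.8)/4 = 28/4 = 7.
For a Normal prior and Normal likelihood with known variance, the posterior is Normal; its mode equals its mean, the precision-weighted average.
Prior precision 1/σ₀² = 1/4 = 0.25; data precision n/σ² = 4/3.
μ̂ = (0.25·8 + (4/3)·7) / (0.25 + 4/3) = (34/3)/(19/12) = 136/19 ≈ 7.1579.

μ̂_MAP = 7.1579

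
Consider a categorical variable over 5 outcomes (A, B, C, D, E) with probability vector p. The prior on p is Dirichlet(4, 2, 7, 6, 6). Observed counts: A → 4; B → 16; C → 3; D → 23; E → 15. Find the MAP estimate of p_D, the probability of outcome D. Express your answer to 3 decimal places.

The posterior is Dirichlet(αᵢ + nᵢ) = Dirichlet(8, 18, 10, 29, 21).
For a Dirichlet(a₁,…,a_K) with all aᵢ > 1, the mode has j-th component (aⱼ − 1)/(Σaᵢ − K).
Here Σaᵢ = 86 and K = 5, so p_D = (29 − 1)/(86 − 5) = 28/81 ≈ 0.346.

MAP estimate of p_D = 0.346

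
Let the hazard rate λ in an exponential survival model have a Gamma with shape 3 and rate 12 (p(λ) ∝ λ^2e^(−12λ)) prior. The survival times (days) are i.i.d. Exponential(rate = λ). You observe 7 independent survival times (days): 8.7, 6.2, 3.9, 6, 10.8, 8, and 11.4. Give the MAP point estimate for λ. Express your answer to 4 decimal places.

λ̂_MAP = 0.1343

The Exponential(rate=λ) likelihood is ∝ λ^n e^(−λΣtᵢ). Here n = 7 and Σtᵢ = 8.7 + 6.2 + 3.9 + 6 + 10.8 + 8 + 11.4 = 55.
Posterior ∝ λ^2e^(−12λ) · λ^7e^(−55λ) = λ^9e^(−67λ), i.e. Gamma(10, 67).
Mode = (a−1)/b = 9/67 ≈ 0.1343.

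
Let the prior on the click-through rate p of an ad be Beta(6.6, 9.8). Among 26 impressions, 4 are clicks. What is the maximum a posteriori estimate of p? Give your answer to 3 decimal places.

p̂_MAP = 0.238

Prior: Beta(6.6, 9.8).
Data: 4 successes in 26 trials. The binomial likelihood contributes p^4(1−p)^22, so the posterior is Beta(6.6+4, 9.8+22) = Beta(10.6, 31.8).
For Beta(a, b) with a, b > 1 the mode is (a−1)/(a+b−2) = 9.6/40.4 ≈ 0.238.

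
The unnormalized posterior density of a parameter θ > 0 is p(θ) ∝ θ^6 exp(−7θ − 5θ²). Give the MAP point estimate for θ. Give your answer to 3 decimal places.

θ̂_MAP = 0.500

ℓ'(θ) = 6/θ − 7 − 10θ. Setting this to zero and multiplying by θ: 10θ² + 7θ − 6 = 0.
θ = (−7 + √(7² + 4·10·6)) / (2·10) = (−7 + √289) / 20 = (−7 + 17)/20 = 1/2.
ℓ''(θ) = −6/θ² − 10 < 0, confirming a maximum.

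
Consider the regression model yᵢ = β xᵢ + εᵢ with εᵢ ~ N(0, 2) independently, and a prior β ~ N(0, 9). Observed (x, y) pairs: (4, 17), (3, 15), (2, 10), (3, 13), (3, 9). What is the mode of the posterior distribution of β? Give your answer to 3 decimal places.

β̂_MAP = 4.214

log p(β | y) = −Σ(yᵢ − βxᵢ)²/(2·2) − β²/(2·9) + const.
Setting the derivative to zero: Σxᵢ(yᵢ − βxᵢ)/2 − β/9 = 0, so β = Σxᵢyᵢ / (Σxᵢ² + σ²/τ²).
Σxᵢyᵢ = 4·17 + 3·15 + 2·10 + 3·13 + 3·9 = 199; Σxᵢ² = 47; σ²/τ² = 2/9.
β̂_MAP = 199 / (47 + 2/9) = 199/(425/9) = 1791/425 ≈ 4.214.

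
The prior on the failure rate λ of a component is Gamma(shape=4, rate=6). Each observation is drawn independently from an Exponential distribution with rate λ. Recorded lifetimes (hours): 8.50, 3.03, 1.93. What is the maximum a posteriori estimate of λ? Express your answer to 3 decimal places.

The Exponential(rate=λ) likelihood is ∝ λ^n e^(−λΣtᵢ). Here n = 3 and Σtᵢ = 8.50 + 3.03 + 1.93 = 13.46.
Posterior ∝ λ^3e^(−6λ) · λ^3e^(−13.46λ) = λ^6e^(−19.46λ), i.e. Gamma(7, 19.46).
Mode = (a−1)/b = 6/19.46 ≈ 0.308.

λ̂_MAP = 0.308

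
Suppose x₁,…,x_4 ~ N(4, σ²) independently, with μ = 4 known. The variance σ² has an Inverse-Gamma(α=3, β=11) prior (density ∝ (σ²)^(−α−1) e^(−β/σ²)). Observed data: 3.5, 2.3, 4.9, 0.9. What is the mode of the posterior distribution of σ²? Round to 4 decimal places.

σ̂²_MAP = 2.9633

Sum of squared deviations about the known mean: SS = (3.5−4)² + (2.3−4)² + (4.9−4)² + (0.9−4)² = 13.56.
The Normal likelihood contributes (σ²)^(−n/2) exp(−SS/(2σ²)), so the posterior is Inverse-Gamma(α + n/2, β + SS/2) = Inverse-Gamma(5, 17.78).
The mode of Inverse-Gamma(a, b) is b/(a+1) = 17.78/6 ≈ 2.9633.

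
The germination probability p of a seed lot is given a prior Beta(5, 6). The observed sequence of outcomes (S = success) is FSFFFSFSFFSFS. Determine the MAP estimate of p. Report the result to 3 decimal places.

Prior: Beta(5, 6).
Data: 5 successes in 13 trials (from the sequence). The binomial likelihood contributes p^5(1−p)^8, so the posterior is Beta(5+5, 6+8) = Beta(10, 14).
For Beta(a, b) with a, b > 1 the mode is (a−1)/(a+b−2) = 9/22 ≈ 0.409.

p̂_MAP = 0.409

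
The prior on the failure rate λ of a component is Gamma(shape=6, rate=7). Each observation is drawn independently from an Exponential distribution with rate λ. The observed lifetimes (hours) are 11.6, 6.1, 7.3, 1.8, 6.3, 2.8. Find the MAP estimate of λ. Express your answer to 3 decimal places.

The Exponential(rate=λ) likelihood is ∝ λ^n e^(−λΣtᵢ). Here n = 6 and Σtᵢ = 11.6 + 6.1 + 7.3 + 1.8 + 6.3 + 2.8 = 35.9.
Posterior ∝ λ^5e^(−7λ) · λ^6e^(−35.9λ) = λ^11e^(−42.9λ), i.e. Gamma(12, 42.9).
Mode = (a−1)/b = 11/42.9 ≈ 0.256.

λ̂_MAP = 0.256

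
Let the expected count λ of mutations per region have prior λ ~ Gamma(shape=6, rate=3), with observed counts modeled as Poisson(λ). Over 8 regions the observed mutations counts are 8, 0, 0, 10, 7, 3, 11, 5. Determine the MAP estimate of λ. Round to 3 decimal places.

Σxᵢ = 8+0+0+10+7+3+11+5 = 44, with n = 8.
Posterior ∝ λ^5e^(−3λ) · λ^44e^(−8λ) = λ^49e^(−11λ), i.e. Gamma(shape=50, rate=11).
The mode of a Gamma(a, b) with a ≥ 1 (shape–rate) is (a−1)/b = 49/11 ≈ 4.455.

λ̂_MAP = 4.455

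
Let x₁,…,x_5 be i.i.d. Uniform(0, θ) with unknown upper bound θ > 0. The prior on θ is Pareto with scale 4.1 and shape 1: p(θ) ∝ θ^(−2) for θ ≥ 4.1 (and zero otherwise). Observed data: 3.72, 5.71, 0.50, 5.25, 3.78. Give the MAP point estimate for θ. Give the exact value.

θ̂_MAP = 5.71

The Uniform(0, θ) likelihood is θ^(−n) for θ ≥ max(xᵢ), zero otherwise. Here max(xᵢ) = 5.71.
Posterior ∝ θ^(−2) · θ^(−5) = θ^(−7) on θ ≥ max(4.1, 5.71) = 5.71.
This density is strictly decreasing in θ, so the posterior mode lies at the lower boundary of the support.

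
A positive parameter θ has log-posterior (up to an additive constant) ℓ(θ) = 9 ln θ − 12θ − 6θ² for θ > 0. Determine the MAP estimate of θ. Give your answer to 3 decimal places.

ℓ'(θ) = 9/θ − 12 − 12θ. Setting this to zero and multiplying by θ: 12θ² + 12θ − 9 = 0.
θ = (−12 + √(12² + 4·12·9)) / (2·12) = (−12 + √576) / 24 = (−12 + 24)/24 = 1/2.
ℓ''(θ) = −9/θ² − 12 < 0, confirming a maximum.

θ̂_MAP = 0.500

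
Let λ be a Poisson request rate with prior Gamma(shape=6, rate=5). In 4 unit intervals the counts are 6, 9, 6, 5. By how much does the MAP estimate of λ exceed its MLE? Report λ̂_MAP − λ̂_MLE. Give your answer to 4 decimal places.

Σxᵢ = 26. Posterior is Gamma(32, 9); MAP = (32−1)/9 = 31/9 ≈ 3.44444.
MLE = x̄ = 26/4 ≈ 6.50000.
Difference = 31/9 − 26/4 = -55/18 ≈ -3.0556.

MAP − MLE = -3.0556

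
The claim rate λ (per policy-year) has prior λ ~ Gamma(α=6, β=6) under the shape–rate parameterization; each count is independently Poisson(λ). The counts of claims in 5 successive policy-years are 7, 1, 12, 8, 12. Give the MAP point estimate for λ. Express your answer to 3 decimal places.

λ̂_MAP = 4.091

Σxᵢ = 7+1+12+8+12 = 40, with n = 5.
Posterior ∝ λ^5e^(−6λ) · λ^40e^(−5λ) = λ^45e^(−11λ), i.e. Gamma(shape=46, rate=11).
The mode of a Gamma(a, b) with a ≥ 1 (shape–rate) is (a−1)/b = 45/11 ≈ 4.091.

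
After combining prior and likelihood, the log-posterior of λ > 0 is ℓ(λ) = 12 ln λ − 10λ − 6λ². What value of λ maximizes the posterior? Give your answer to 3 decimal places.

ℓ'(λ) = 12/λ − 10 − 12λ. Setting this to zero and multiplying by λ: 12λ² + 10λ − 12 = 0.
λ = (−10 + √(10² + 4·12·12)) / (2·12) = (−10 + √676) / 24 = (−10 + 26)/24 = 2/3.
ℓ''(λ) = −12/λ² − 12 < 0, confirming a maximum.

λ̂_MAP = 0.667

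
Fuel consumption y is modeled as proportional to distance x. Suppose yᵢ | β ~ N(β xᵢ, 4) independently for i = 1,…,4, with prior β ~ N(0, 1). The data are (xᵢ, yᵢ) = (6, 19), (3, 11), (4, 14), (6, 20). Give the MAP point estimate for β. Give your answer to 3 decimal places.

log p(β | y) = −Σ(yᵢ − βxᵢ)²/(2·4) − β²/(2·1) + const.
Setting the derivative to zero: Σxᵢ(yᵢ − βxᵢ)/4 − β/1 = 0, so β = Σxᵢyᵢ / (Σxᵢ² + σ²/τ²).
Σxᵢyᵢ = 6·19 + 3·11 + 4·14 + 6·20 = 323; Σxᵢ² = 97; σ²/τ² = 4.
β̂_MAP = 323 / (97 + 4) = 323/101 ≈ 3.198.

β̂_MAP = 3.198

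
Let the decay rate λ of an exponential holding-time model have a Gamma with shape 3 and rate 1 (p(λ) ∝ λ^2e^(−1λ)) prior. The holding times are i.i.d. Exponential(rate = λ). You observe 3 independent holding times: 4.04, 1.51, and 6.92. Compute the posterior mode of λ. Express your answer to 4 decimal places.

λ̂_MAP = 0.3712

The Exponential(rate=λ) likelihood is ∝ λ^n e^(−λΣtᵢ). Here n = 3 and Σtᵢ = 4.04 + 1.51 + 6.92 = 12.47.
Posterior ∝ λ^2e^(−1λ) · λ^3e^(−12.47λ) = λ^5e^(−13.47λ), i.e. Gamma(6, 13.47).
Mode = (a−1)/b = 5/13.47 ≈ 0.3712.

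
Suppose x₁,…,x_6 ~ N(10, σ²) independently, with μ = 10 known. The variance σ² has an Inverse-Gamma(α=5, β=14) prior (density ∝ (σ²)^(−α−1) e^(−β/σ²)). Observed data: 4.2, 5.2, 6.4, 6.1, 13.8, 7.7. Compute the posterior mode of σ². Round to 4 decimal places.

σ̂²_MAP = 7.3656

Sum of squared deviations about the known mean: SS = (4.2−10)² + (5.2−10)² + (6.4−10)² + (6.1−10)² + (13.8−10)² + (7.7−10)² = 104.58.
The Normal likelihood contributes (σ²)^(−n/2) exp(−SS/(2σ²)), so the posterior is Inverse-Gamma(α + n/2, β + SS/2) = Inverse-Gamma(8, 66.29).
The mode of Inverse-Gamma(a, b) is b/(a+1) = 66.29/9 ≈ 7.3656.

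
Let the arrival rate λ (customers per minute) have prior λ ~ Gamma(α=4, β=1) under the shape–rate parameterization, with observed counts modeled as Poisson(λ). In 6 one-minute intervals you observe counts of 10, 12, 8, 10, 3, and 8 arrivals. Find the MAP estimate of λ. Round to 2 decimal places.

λ̂_MAP = 7.71

Σxᵢ = 10+12+8+10+3+8 = 51, with n = 6.
Posterior ∝ λ^3e^(−1λ) · λ^51e^(−6λ) = λ^54e^(−7λ), i.e. Gamma(shape=55, rate=7).
The mode of a Gamma(a, b) with a ≥ 1 (shape–rate) is (a−1)/b = 54/7 ≈ 7.71.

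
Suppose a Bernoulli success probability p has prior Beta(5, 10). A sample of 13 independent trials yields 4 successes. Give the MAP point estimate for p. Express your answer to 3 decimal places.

p̂_MAP = 0.308

Prior: Beta(5, 10).
Data: 4 successes in 13 trials. The binomial likelihood contributes p^4(1−p)^9, so the posterior is Beta(5+4, 10+9) = Beta(9, 19).
For Beta(a, b) with a, b > 1 the mode is (a−1)/(a+b−2) = 8/26 ≈ 0.308.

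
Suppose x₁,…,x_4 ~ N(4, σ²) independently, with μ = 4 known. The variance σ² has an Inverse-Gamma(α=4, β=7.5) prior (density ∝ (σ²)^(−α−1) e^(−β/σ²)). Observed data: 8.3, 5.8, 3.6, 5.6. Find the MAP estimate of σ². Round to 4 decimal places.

Sum of squared deviations about the known mean: SS = (8.3−4)² + (5.8−4)² + (3.6−4)² + (5.6−4)² = 24.45.
The Normal likelihood contributes (σ²)^(−n/2) exp(−SS/(2σ²)), so the posterior is Inverse-Gamma(α + n/2, β + SS/2) = Inverse-Gamma(6, 19.725).
The mode of Inverse-Gamma(a, b) is b/(a+1) = 19.725/7 ≈ 2.8179.

σ̂²_MAP = 2.8179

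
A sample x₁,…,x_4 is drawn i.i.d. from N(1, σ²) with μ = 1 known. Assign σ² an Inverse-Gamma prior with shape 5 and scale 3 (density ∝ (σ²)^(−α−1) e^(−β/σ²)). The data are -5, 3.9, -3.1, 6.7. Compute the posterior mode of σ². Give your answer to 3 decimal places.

σ̂²_MAP = 6.232

Sum of squared deviations about the known mean: SS = (-5−1)² + (3.9−1)² + (-3.1−1)² + (6.7−1)² = 93.71.
The Normal likelihood contributes (σ²)^(−n/2) exp(−SS/(2σ²)), so the posterior is Inverse-Gamma(α + n/2, β + SS/2) = Inverse-Gamma(7, 49.855).
The mode of Inverse-Gamma(a, b) is b/(a+1) = 49.855/8 ≈ 6.232.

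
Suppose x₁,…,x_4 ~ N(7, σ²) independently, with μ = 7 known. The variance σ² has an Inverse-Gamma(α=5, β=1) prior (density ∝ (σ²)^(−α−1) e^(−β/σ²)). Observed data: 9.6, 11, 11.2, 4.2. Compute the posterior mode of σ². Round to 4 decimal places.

Sum of squared deviations about the known mean: SS = (9.6−7)² + (11−7)² + (11.2−7)² + (4.2−7)² = 48.24.
The Normal likelihood contributes (σ²)^(−n/2) exp(−SS/(2σ²)), so the posterior is Inverse-Gamma(α + n/2, β + SS/2) = Inverse-Gamma(7, 25.12).
The mode of Inverse-Gamma(a, b) is b/(a+1) = 25.12/8 ≈ 3.1400.

σ̂²_MAP = 3.1400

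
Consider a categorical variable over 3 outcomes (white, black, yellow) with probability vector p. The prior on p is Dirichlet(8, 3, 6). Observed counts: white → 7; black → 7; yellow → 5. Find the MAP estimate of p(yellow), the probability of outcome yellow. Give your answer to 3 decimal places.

The posterior is Dirichlet(αᵢ + nᵢ) = Dirichlet(15, 10, 11).
For a Dirichlet(a₁,…,a_K) with all aᵢ > 1, the mode has j-th component (aⱼ − 1)/(Σaᵢ − K).
Here Σaᵢ = 36 and K = 3, so p(yellow) = (11 − 1)/(36 − 3) = 10/33 ≈ 0.303.

MAP estimate of p(yellow) = 0.303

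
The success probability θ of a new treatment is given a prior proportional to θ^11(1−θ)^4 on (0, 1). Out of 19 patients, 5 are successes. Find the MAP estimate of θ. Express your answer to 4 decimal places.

θ̂_MAP = 0.4706

The prior density ∝ θ^11(1−θ)^4 is the kernel of Beta(12, 5).
Data: 5 successes in 19 trials. The binomial likelihood contributes θ^5(1−θ)^14, so the posterior is Beta(12+5, 5+14) = Beta(17, 19).
For Beta(a, b) with a, b > 1 the mode is (a−1)/(a+b−2) = 16/34 ≈ 0.4706.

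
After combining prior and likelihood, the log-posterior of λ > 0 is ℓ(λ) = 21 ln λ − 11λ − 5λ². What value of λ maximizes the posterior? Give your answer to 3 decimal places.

ℓ'(λ) = 21/λ − 11 − 10λ. Setting this to zero and multiplying by λ: 10λ² + 11λ − 21 = 0.
λ = (−11 + √(11² + 4·10·21)) / (2·10) = (−11 + √961) / 20 = (−11 + 31)/20 = 1.
ℓ''(λ) = −21/λ² − 10 < 0, confirming a maximum.

λ̂_MAP = 1.000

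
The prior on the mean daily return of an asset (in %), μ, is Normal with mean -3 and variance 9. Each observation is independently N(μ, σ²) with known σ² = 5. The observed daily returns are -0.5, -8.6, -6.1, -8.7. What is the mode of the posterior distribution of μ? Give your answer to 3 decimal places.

μ̂_MAP = -5.612

n = 4; x̄ = ((-0.5) + (-8.6) + (-6.1) + (-8.7))/4 = -23.9/4 = -5.975.
For a Normal prior and Normal likelihood with known variance, the posterior is Normal; its mode equals its mean, the precision-weighted average.
Prior precision 1/σ₀² = 1/9; data precision n/σ² = 4/5 = 0.8.
μ̂ = ((1/9)·(-3) + 0.8·(-5.975)) / (1/9 + 0.8) = (-767/150)/(41/45) = -2301/410 ≈ -5.612.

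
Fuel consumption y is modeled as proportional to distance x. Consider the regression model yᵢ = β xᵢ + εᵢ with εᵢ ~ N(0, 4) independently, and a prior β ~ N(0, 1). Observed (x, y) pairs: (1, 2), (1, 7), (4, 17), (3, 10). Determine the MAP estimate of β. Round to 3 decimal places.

log p(β | y) = −Σ(yᵢ − βxᵢ)²/(2·4) − β²/(2·1) + const.
Setting the derivative to zero: Σxᵢ(yᵢ − βxᵢ)/4 − β/1 = 0, so β = Σxᵢyᵢ / (Σxᵢ² + σ²/τ²).
Σxᵢyᵢ = 1·2 + 1·7 + 4·17 + 3·10 = 107; Σxᵢ² = 27; σ²/τ² = 4.
β̂_MAP = 107 / (27 + 4) = 107/31 ≈ 3.452.

β̂_MAP = 3.452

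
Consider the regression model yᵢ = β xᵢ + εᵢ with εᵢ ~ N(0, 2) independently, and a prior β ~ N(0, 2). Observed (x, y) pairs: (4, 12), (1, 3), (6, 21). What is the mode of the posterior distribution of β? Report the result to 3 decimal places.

log p(β | y) = −Σ(yᵢ − βxᵢ)²/(2·2) − β²/(2·2) + const.
Setting the derivative to zero: Σxᵢ(yᵢ − βxᵢ)/2 − β/2 = 0, so β = Σxᵢyᵢ / (Σxᵢ² + σ²/τ²).
Σxᵢyᵢ = 4·12 + 1·3 + 6·21 = 177; Σxᵢ² = 53; σ²/τ² = 1.
β̂_MAP = 177 / (53 + 1) = 177/54 ≈ 3.278.

β̂_MAP = 3.278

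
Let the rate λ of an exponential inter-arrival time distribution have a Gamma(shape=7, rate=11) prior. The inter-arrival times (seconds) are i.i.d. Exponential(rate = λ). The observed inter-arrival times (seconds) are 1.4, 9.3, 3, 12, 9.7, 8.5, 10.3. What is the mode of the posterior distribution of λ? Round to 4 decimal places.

λ̂_MAP = 0.1994

The Exponential(rate=λ) likelihood is ∝ λ^n e^(−λΣtᵢ). Here n = 7 and Σtᵢ = 1.4 + 9.3 + 3 + 12 + 9.7 + 8.5 + 10.3 = 54.2.
Posterior ∝ λ^6e^(−11λ) · λ^7e^(−54.2λ) = λ^13e^(−65.2λ), i.e. Gamma(14, 65.2).
Mode = (a−1)/b = 13/65.2 ≈ 0.1994.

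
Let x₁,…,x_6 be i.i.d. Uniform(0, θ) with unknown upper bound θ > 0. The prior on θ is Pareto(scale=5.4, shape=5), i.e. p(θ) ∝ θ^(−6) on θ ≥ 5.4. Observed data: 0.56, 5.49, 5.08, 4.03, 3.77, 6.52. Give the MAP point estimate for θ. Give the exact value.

The Uniform(0, θ) likelihood is θ^(−n) for θ ≥ max(xᵢ), zero otherwise. Here max(xᵢ) = 6.52.
Posterior ∝ θ^(−6) · θ^(−6) = θ^(−12) on θ ≥ max(5.4, 6.52) = 6.52.
This density is strictly decreasing in θ, so the posterior mode lies at the lower boundary of the support.

θ̂_MAP = 6.52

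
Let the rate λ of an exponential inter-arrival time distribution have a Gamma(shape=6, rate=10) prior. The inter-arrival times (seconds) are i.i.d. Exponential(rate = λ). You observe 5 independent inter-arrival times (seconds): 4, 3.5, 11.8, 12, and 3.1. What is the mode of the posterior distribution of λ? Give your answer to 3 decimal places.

The Exponential(rate=λ) likelihood is ∝ λ^n e^(−λΣtᵢ). Here n = 5 and Σtᵢ = 4 + 3.5 + 11.8 + 12 + 3.1 = 34.4.
Posterior ∝ λ^5e^(−10λ) · λ^5e^(−34.4λ) = λ^10e^(−44.4λ), i.e. Gamma(11, 44.4).
Mode = (a−1)/b = 10/44.4 ≈ 0.225.

λ̂_MAP = 0.225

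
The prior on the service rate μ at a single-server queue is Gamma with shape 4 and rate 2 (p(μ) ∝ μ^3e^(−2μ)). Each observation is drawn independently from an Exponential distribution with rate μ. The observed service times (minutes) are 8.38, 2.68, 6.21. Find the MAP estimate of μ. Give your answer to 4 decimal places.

The Exponential(rate=μ) likelihood is ∝ μ^n e^(−μΣtᵢ). Here n = 3 and Σtᵢ = 8.38 + 2.68 + 6.21 = 17.27.
Posterior ∝ μ^3e^(−2μ) · μ^3e^(−17.27μ) = μ^6e^(−19.27μ), i.e. Gamma(7, 19.27).
Mode = (a−1)/b = 6/19.27 ≈ 0.3114.

μ̂_MAP = 0.3114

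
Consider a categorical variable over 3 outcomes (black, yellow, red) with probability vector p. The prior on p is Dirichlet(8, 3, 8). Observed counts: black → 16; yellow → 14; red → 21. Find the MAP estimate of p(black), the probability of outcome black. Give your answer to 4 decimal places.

The posterior is Dirichlet(αᵢ + nᵢ) = Dirichlet(24, 17, 29).
For a Dirichlet(a₁,…,a_K) with all aᵢ > 1, the mode has j-th component (aⱼ − 1)/(Σaᵢ − K).
Here Σaᵢ = 70 and K = 3, so p(black) = (24 − 1)/(70 − 3) = 23/67 ≈ 0.3433.

MAP estimate of p(black) = 0.3433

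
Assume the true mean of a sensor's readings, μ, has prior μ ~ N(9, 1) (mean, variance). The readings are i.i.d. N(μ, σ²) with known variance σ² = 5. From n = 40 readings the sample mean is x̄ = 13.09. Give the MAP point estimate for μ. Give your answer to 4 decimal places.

n = 40, x̄ = 13.09.
For a Normal prior and Normal likelihood with known variance, the posterior is Normal; its mode equals its mean, the precision-weighted average.
Prior precision 1/σ₀² = 1/1 = 1; data precision n/σ² = 40/5 = 8.
μ̂ = (1·9 + 8·13.09) / (1 + 8) = 113.72/9 = 2843/225 ≈ 12.6356.

μ̂_MAP = 12.6356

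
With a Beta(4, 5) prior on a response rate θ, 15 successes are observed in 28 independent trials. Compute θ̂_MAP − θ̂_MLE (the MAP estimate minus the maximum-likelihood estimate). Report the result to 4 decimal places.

Posterior is Beta(19, 18); MAP = (19−1)/(37−2) = 18/35 ≈ 0.51429.
MLE ignores the prior: θ̂_MLE = k/n = 15/28 ≈ 0.53571.
Difference = 18/35 − 15/28 = -3/140 ≈ -0.0214.

MAP − MLE = -0.0214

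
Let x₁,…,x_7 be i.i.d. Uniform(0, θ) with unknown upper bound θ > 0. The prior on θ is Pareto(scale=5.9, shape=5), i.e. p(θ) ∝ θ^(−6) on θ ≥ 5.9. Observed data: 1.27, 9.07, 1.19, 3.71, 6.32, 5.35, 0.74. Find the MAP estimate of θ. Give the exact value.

The Uniform(0, θ) likelihood is θ^(−n) for θ ≥ max(xᵢ), zero otherwise. Here max(xᵢ) = 9.07.
Posterior ∝ θ^(−6) · θ^(−7) = θ^(−13) on θ ≥ max(5.9, 9.07) = 9.07.
This density is strictly decreasing in θ, so the posterior mode lies at the lower boundary of the support.

θ̂_MAP = 9.07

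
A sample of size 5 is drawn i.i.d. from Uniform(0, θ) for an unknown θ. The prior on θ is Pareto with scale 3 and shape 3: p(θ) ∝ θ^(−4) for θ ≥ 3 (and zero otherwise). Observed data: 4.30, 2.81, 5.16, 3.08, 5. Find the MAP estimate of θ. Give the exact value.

The Uniform(0, θ) likelihood is θ^(−n) for θ ≥ max(xᵢ), zero otherwise. Here max(xᵢ) = 5.16.
Posterior ∝ θ^(−4) · θ^(−5) = θ^(−9) on θ ≥ max(3, 5.16) = 5.16.
This density is strictly decreasing in θ, so the posterior mode lies at the lower boundary of the support.

θ̂_MAP = 5.16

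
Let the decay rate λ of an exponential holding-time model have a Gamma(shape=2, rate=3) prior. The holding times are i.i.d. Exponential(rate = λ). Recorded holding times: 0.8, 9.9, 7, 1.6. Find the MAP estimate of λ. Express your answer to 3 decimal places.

λ̂_MAP = 0.224

The Exponential(rate=λ) likelihood is ∝ λ^n e^(−λΣtᵢ). Here n = 4 and Σtᵢ = 0.8 + 9.9 + 7 + 1.6 = 19.3.
Posterior ∝ λe^(−3λ) · λ^4e^(−19.3λ) = λ^5e^(−22.3λ), i.e. Gamma(6, 22.3).
Mode = (a−1)/b = 5/22.3 ≈ 0.224.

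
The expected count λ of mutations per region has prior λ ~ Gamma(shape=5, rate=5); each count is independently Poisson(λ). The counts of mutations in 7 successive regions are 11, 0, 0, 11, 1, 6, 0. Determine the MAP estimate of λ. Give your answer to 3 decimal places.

λ̂_MAP = 2.750

Σxᵢ = 11+0+0+11+1+6+0 = 29, with n = 7.
Posterior ∝ λ^4e^(−5λ) · λ^29e^(−7λ) = λ^33e^(−12λ), i.e. Gamma(shape=34, rate=12).
The mode of a Gamma(a, b) with a ≥ 1 (shape–rate) is (a−1)/b = 33/12 ≈ 2.750.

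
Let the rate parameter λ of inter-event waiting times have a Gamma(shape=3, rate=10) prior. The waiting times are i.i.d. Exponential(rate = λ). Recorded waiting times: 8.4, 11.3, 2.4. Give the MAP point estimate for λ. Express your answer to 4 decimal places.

λ̂_MAP = 0.1558

The Exponential(rate=λ) likelihood is ∝ λ^n e^(−λΣtᵢ). Here n = 3 and Σtᵢ = 8.4 + 11.3 + 2.4 = 22.1.
Posterior ∝ λ^2e^(−10λ) · λ^3e^(−22.1λ) = λ^5e^(−32.1λ), i.e. Gamma(6, 32.1).
Mode = (a−1)/b = 5/32.1 ≈ 0.1558.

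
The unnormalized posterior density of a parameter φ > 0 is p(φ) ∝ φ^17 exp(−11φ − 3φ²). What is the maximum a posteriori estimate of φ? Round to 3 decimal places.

φ̂_MAP = 1.000

ℓ'(φ) = 17/φ − 11 − 6φ. Setting this to zero and multiplying by φ: 6φ² + 11φ − 17 = 0.
φ = (−11 + √(11² + 4·6·17)) / (2·6) = (−11 + √529) / 12 = (−11 + 23)/12 = 1.
ℓ''(φ) = −17/φ² − 6 < 0, confirming a maximum.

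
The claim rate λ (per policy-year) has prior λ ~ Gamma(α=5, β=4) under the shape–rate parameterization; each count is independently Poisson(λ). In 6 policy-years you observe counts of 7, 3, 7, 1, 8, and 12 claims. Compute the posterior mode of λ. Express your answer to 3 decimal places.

Σxᵢ = 7+3+7+1+8+12 = 38, with n = 6.
Posterior ∝ λ^4e^(−4λ) · λ^38e^(−6λ) = λ^42e^(−10λ), i.e. Gamma(shape=43, rate=10).
The mode of a Gamma(a, b) with a ≥ 1 (shape–rate) is (a−1)/b = 42/10 ≈ 4.200.

λ̂_MAP = 4.200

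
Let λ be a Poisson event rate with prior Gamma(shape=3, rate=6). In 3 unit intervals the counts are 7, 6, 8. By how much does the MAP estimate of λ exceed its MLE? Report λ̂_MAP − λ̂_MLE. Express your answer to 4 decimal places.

MAP − MLE = -4.4444

Σxᵢ = 21. Posterior is Gamma(24, 9); MAP = (24−1)/9 = 23/9 ≈ 2.55556.
MLE = x̄ = 21/3 ≈ 7.00000.
Difference = 23/9 − 21/3 = -40/9 ≈ -4.4444.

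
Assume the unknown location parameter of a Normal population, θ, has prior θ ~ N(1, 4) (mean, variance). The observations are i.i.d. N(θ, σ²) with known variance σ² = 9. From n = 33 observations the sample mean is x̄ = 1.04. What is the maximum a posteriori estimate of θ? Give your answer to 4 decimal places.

θ̂_MAP = 1.0374

n = 33, x̄ = 1.04.
For a Normal prior and Normal likelihood with known variance, the posterior is Normal; its mode equals its mean, the precision-weighted average.
Prior precision 1/σ₀² = 1/4 = 0.25; data precision n/σ² = 33/9 = 11/3.
θ̂ = (0.25·1 + (11/3)·1.04) / (0.25 + 11/3) = (1219/300)/(47/12) = 1219/1175 ≈ 1.0374.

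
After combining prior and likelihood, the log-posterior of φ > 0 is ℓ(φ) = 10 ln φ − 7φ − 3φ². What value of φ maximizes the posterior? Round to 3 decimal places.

ℓ'(φ) = 10/φ − 7 − 6φ. Setting this to zero and multiplying by φ: 6φ² + 7φ − 10 = 0.
φ = (−7 + √(7² + 4·6·10)) / (2·6) = (−7 + √289) / 12 = (−7 + 17)/12 = 5/6.
ℓ''(φ) = −10/φ² − 6 < 0, confirming a maximum.

φ̂_MAP = 0.833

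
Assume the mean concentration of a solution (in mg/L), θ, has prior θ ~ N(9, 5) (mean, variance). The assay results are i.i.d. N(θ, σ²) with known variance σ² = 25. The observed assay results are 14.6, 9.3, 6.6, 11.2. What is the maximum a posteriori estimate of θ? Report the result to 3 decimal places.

θ̂_MAP = 9.633

n = 4; x̄ = (14.6 + 9.3 + 6.6 + 11.2)/4 = 41.7/4 = 10.425.
For a Normal prior and Normal likelihood with known variance, the posterior is Normal; its mode equals its mean, the precision-weighted average.
Prior precision 1/σ₀² = 1/5 = 0.2; data precision n/σ² = 4/25 = 0.16.
θ̂ = (0.2·9 + 0.16·10.425) / (0.2 + 0.16) = 3.468/0.36 = 289/30 ≈ 9.633.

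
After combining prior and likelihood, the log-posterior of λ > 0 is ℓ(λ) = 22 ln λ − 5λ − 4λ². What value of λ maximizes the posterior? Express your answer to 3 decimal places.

ℓ'(λ) = 22/λ − 5 − 8λ. Setting this to zero and multiplying by λ: 8λ² + 5λ − 22 = 0.
λ = (−5 + √(5² + 4·8·22)) / (2·8) = (−5 + √729) / 16 = (−5 + 27)/16 = 11/8.
ℓ''(λ) = −22/λ² − 8 < 0, confirming a maximum.

λ̂_MAP = 1.375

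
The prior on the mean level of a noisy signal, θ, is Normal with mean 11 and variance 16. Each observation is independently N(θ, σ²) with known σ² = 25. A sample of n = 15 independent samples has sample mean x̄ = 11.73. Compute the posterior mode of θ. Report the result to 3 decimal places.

n = 15, x̄ = 11.73.
For a Normal prior and Normal likelihood with known variance, the posterior is Normal; its mode equals its mean, the precision-weighted average.
Prior precision 1/σ₀² = 1/16 = 0.0625; data precision n/σ² = 15/25 = 0.6.
θ̂ = (0.0625·11 + 0.6·11.73) / (0.0625 + 0.6) = 7.7255/0.6625 = 15451/1325 ≈ 11.661.

θ̂_MAP = 11.661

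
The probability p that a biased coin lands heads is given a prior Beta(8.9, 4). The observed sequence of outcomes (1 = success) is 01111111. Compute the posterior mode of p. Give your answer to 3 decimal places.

Prior: Beta(8.9, 4).
Data: 7 successes in 8 trials (from the sequence). The binomial likelihood contributes p^7(1−p)^1, so the posterior is Beta(8.9+7, 4+1) = Beta(15.9, 5).
For Beta(a, b) with a, b > 1 the mode is (a−1)/(a+b−2) = 14.9/18.9 ≈ 0.788.

p̂_MAP = 0.788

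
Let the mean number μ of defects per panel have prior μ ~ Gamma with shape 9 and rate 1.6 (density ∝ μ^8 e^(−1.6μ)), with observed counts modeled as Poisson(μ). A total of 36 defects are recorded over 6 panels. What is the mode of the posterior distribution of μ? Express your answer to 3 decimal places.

μ̂_MAP = 5.789

Σxᵢ = 36, n = 6.
Posterior ∝ μ^8e^(−1.6μ) · μ^36e^(−6μ) = μ^44e^(−7.6μ), i.e. Gamma(shape=45, rate=7.6).
The mode of a Gamma(a, b) with a ≥ 1 (shape–rate) is (a−1)/b = 44/7.6 ≈ 5.789.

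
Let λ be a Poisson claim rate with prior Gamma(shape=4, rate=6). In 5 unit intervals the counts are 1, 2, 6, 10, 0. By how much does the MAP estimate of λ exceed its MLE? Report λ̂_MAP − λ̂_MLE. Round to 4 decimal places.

MAP − MLE = -1.8000

Σxᵢ = 19. Posterior is Gamma(23, 11); MAP = (23−1)/11 = 22/11 ≈ 2.00000.
MLE = x̄ = 19/5 ≈ 3.80000.
Difference = 22/11 − 19/5 = -9/5 ≈ -1.8000.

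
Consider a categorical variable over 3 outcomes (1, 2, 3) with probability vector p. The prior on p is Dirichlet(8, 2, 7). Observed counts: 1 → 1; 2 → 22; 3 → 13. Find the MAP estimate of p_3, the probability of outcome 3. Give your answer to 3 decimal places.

MAP estimate: 0.380

The posterior is Dirichlet(αᵢ + nᵢ) = Dirichlet(9, 24, 20).
For a Dirichlet(a₁,…,a_K) with all aᵢ > 1, the mode has j-th component (aⱼ − 1)/(Σaᵢ − K).
Here Σaᵢ = 53 and K = 3, so p_3 = (20 − 1)/(53 − 3) = 19/50 ≈ 0.380.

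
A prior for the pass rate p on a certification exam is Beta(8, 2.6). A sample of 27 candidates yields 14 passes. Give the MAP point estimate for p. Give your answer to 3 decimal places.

p̂_MAP = 0.590

Prior: Beta(8, 2.6).
Data: 14 successes in 27 trials. The binomial likelihood contributes p^14(1−p)^13, so the posterior is Beta(8+14, 2.6+13) = Beta(22, 15.6).
For Beta(a, b) with a, b > 1 the mode is (a−1)/(a+b−2) = 21/35.6 ≈ 0.590.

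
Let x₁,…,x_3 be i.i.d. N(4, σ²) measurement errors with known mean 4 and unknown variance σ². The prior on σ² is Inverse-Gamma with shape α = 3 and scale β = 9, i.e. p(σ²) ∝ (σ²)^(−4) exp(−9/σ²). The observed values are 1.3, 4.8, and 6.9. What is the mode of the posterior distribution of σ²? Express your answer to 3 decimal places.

σ̂²_MAP = 3.122

Sum of squared deviations about the known mean: SS = (1.3−4)² + (4.8−4)² + (6.9−4)² = 16.34.
The Normal likelihood contributes (σ²)^(−n/2) exp(−SS/(2σ²)), so the posterior is Inverse-Gamma(α + n/2, β + SS/2) = Inverse-Gamma(4.5, 17.17).
The mode of Inverse-Gamma(a, b) is b/(a+1) = 17.17/5.5 ≈ 3.122.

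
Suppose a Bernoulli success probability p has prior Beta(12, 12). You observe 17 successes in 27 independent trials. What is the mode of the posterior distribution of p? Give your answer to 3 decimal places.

Prior: Beta(12, 12).
Data: 17 successes in 27 trials. The binomial likelihood contributes p^17(1−p)^10, so the posterior is Beta(12+17, 12+10) = Beta(29, 22).
For Beta(a, b) with a, b > 1 the mode is (a−1)/(a+b−2) = 28/49 ≈ 0.571.

p̂_MAP = 0.571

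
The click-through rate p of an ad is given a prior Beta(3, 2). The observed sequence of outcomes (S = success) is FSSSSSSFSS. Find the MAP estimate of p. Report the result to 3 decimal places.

p̂_MAP = 0.769

Prior: Beta(3, 2).
Data: 8 successes in 10 trials (from the sequence). The binomial likelihood contributes p^8(1−p)^2, so the posterior is Beta(3+8, 2+2) = Beta(11, 4).
For Beta(a, b) with a, b > 1 the mode is (a−1)/(a+b−2) = 10/13 ≈ 0.769.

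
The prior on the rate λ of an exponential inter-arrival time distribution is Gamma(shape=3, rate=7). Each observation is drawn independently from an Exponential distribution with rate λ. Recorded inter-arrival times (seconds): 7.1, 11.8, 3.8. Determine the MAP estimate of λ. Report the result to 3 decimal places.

λ̂_MAP = 0.168

The Exponential(rate=λ) likelihood is ∝ λ^n e^(−λΣtᵢ). Here n = 3 and Σtᵢ = 7.1 + 11.8 + 3.8 = 22.7.
Posterior ∝ λ^2e^(−7λ) · λ^3e^(−22.7λ) = λ^5e^(−29.7λ), i.e. Gamma(6, 29.7).
Mode = (a−1)/b = 5/29.7 ≈ 0.168.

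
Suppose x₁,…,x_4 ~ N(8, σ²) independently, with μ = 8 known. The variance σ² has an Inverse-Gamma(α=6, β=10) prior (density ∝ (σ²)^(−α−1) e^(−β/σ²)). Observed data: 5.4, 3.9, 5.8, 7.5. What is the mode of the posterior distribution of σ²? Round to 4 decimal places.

Sum of squared deviations about the known mean: SS = (5.4−8)² + (3.9−8)² + (5.8−8)² + (7.5−8)² = 28.66.
The Normal likelihood contributes (σ²)^(−n/2) exp(−SS/(2σ²)), so the posterior is Inverse-Gamma(α + n/2, β + SS/2) = Inverse-Gamma(8, 24.33).
The mode of Inverse-Gamma(a, b) is b/(a+1) = 24.33/9 ≈ 2.7033.

σ̂²_MAP = 2.7033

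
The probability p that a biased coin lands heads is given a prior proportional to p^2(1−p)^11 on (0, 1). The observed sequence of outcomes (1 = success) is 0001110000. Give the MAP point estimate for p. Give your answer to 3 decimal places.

The prior density ∝ p^2(1−p)^11 is the kernel of Beta(3, 12).
Data: 3 successes in 10 trials (from the sequence). The binomial likelihood contributes p^3(1−p)^7, so the posterior is Beta(3+3, 12+7) = Beta(6, 19).
For Beta(a, b) with a, b > 1 the mode is (a−1)/(a+b−2) = 5/23 ≈ 0.217.

p̂_MAP = 0.217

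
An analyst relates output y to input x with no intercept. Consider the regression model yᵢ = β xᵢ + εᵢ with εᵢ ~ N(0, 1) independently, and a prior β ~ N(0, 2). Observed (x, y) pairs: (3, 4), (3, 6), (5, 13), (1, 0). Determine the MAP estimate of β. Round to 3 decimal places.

β̂_MAP = 2.135

log p(β | y) = −Σ(yᵢ − βxᵢ)²/(2·1) − β²/(2·2) + const.
Setting the derivative to zero: Σxᵢ(yᵢ − βxᵢ)/1 − β/2 = 0, so β = Σxᵢyᵢ / (Σxᵢ² + σ²/τ²).
Σxᵢyᵢ = 3·4 + 3·6 + 5·13 + 1·0 = 95; Σxᵢ² = 44; σ²/τ² = 0.5.
β̂_MAP = 95 / (44 + 0.5) = 95/44.5 ≈ 2.135.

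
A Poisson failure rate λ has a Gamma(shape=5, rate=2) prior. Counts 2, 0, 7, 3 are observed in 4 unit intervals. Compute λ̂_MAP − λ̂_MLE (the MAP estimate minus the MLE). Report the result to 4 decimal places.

MAP − MLE = -0.3333

Σxᵢ = 12. Posterior is Gamma(17, 6); MAP = (17−1)/6 = 16/6 ≈ 2.66667.
MLE = x̄ = 12/4 ≈ 3.00000.
Difference = 16/6 − 12/4 = -1/3 ≈ -0.3333.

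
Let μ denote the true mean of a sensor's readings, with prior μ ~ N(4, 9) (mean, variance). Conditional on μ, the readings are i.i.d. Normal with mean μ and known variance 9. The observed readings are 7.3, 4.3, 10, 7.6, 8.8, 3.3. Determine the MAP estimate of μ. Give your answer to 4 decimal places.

n = 6; x̄ = (7.3 + 4.3 + 10 + 7.6 + 8.8 + 3.3)/6 = 41.3/6 = 413/60 ≈ 6.8833.
For a Normal prior and Normal likelihood with known variance, the posterior is Normal; its mode equals its mean, the precision-weighted average.
Prior precision 1/σ₀² = 1/9; data precision n/σ² = 6/9 = 2/3.
μ̂ = ((1/9)·4 + (2/3)·(413/60)) / (1/9 + 2/3) = (151/30)/(7/9) = 453/70 ≈ 6.4714.

μ̂_MAP = 6.4714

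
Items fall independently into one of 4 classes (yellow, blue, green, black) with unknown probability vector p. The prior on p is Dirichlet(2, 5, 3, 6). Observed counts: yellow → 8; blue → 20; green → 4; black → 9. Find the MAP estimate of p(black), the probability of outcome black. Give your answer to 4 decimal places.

The posterior is Dirichlet(αᵢ + nᵢ) = Dirichlet(10, 25, 7, 15).
For a Dirichlet(a₁,…,a_K) with all aᵢ > 1, the mode has j-th component (aⱼ − 1)/(Σaᵢ − K).
Here Σaᵢ = 57 and K = 4, so p(black) = (15 − 1)/(57 − 4) = 14/53 ≈ 0.2642.

MAP estimate of p(black) = 0.2642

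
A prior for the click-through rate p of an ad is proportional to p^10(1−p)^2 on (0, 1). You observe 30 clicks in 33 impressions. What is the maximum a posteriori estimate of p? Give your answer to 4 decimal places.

The prior density ∝ p^10(1−p)^2 is the kernel of Beta(11, 3).
Data: 30 successes in 33 trials. The binomial likelihood contributes p^30(1−p)^3, so the posterior is Beta(11+30, 3+3) = Beta(41, 6).
For Beta(a, b) with a, b > 1 the mode is (a−1)/(a+b−2) = 40/45 ≈ 0.8889.

p̂_MAP = 0.8889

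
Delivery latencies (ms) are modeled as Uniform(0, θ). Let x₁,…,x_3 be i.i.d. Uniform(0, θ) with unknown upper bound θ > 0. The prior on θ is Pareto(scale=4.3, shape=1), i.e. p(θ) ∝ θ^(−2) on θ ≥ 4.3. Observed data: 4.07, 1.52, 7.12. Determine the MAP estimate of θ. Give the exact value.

The Uniform(0, θ) likelihood is θ^(−n) for θ ≥ max(xᵢ), zero otherwise. Here max(xᵢ) = 7.12.
Posterior ∝ θ^(−2) · θ^(−3) = θ^(−5) on θ ≥ max(4.3, 7.12) = 7.12.
This density is strictly decreasing in θ, so the posterior mode lies at the lower boundary of the support.

θ̂_MAP = 7.12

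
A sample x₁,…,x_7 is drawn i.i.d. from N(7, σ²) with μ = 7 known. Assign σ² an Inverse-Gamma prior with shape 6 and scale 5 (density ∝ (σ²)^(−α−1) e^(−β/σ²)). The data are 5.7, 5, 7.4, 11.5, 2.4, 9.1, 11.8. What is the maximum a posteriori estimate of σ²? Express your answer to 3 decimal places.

σ̂²_MAP = 4.034

Sum of squared deviations about the known mean: SS = (5.7−7)² + (5−7)² + (7.4−7)² + (11.5−7)² + (2.4−7)² + (9.1−7)² + (11.8−7)² = 74.71.
The Normal likelihood contributes (σ²)^(−n/2) exp(−SS/(2σ²)), so the posterior is Inverse-Gamma(α + n/2, β + SS/2) = Inverse-Gamma(9.5, 42.355).
The mode of Inverse-Gamma(a, b) is b/(a+1) = 42.355/10.5 ≈ 4.034.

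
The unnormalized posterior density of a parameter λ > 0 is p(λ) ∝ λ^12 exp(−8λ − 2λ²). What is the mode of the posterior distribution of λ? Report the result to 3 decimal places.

ℓ'(λ) = 12/λ − 8 − 4λ. Setting this to zero and multiplying by λ: 4λ² + 8λ − 12 = 0.
λ = (−8 + √(8² + 4·4·12)) / (2·4) = (−8 + √256) / 8 = (−8 + 16)/8 = 1.
ℓ''(λ) = −12/λ² − 4 < 0, confirming a maximum.

λ̂_MAP = 1.000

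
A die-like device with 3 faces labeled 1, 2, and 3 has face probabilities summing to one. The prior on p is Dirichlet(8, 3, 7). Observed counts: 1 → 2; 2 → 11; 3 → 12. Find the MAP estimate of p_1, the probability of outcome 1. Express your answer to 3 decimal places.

The posterior is Dirichlet(αᵢ + nᵢ) = Dirichlet(10, 14, 19).
For a Dirichlet(a₁,…,a_K) with all aᵢ > 1, the mode has j-th component (aⱼ − 1)/(Σaᵢ − K).
Here Σaᵢ = 43 and K = 3, so p_1 = (10 − 1)/(43 − 3) = 9/40 ≈ 0.225.

MAP estimate: 0.225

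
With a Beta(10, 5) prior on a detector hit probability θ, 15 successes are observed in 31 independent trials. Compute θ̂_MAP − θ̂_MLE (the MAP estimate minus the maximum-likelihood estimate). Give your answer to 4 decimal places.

MAP − MLE = 0.0616

Posterior is Beta(25, 21); MAP = (25−1)/(46−2) = 24/44 ≈ 0.54545.
MLE ignores the prior: θ̂_MLE = k/n = 15/31 ≈ 0.48387.
Difference = 24/44 − 15/31 = 21/341 ≈ 0.0616.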